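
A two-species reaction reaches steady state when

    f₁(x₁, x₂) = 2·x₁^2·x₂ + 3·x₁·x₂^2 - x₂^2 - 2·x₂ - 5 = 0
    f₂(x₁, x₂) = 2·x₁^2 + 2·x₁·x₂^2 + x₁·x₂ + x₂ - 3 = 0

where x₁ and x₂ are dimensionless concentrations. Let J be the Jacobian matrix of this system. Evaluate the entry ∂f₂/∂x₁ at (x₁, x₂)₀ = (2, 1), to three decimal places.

∂f₂/∂x₁ = 4·x₁ + 2·x₂^2 + x₂.
At (2, 1) this is 11.000.

11.000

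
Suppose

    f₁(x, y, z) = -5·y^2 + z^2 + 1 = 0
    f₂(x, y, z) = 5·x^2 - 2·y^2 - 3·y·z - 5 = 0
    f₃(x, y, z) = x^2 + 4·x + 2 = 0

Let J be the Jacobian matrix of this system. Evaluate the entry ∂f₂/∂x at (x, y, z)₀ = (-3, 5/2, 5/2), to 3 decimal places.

-30.000

∂f₂/∂x = 10·x.
At (-3, 5/2, 5/2) this is -30.000.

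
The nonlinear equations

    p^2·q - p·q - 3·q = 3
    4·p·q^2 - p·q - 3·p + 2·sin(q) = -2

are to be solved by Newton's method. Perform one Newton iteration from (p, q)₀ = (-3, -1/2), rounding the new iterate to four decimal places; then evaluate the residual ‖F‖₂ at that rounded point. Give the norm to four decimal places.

2.1759

At (-3, -1/2): F = (-7.5000, 5.541149).
Jacobian J = [[2·p·q - q, p^2 - p - 3], [4·q^2 - q - 3, 8·p·q - p + 2·cos(q)]].
At the point, J = [[3.5000, 9.0000], [-1.5000, 16.755165]] (det J = 72.143078).
Solving J·Δ = −F gives Δ = (2.4331, -0.1129).
Then the next iterate is (p, q)₁ = (-0.5669, -0.6129).
Re-evaluating at (-0.5669, -0.6129): F = (-1.705724, 1.350947), so ‖F‖₂ = 2.1759.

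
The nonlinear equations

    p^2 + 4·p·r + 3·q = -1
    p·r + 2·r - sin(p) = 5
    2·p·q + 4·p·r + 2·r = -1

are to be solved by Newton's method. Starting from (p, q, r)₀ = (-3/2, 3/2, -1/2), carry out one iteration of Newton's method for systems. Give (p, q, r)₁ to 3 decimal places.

At (-3/2, 3/2, -1/2): F = (10.750, -4.25251, -1.500).
Jacobian J = [[2·p + 4·r, 3, 4·p], [r - cos(p), 0, p + 2], [2·q + 4·r, 2·p, 4·p + 2]].
At the point, J = [[-5.000, 3.000, -6.000], [-0.57074, 0.000, 0.500], [1.000, -3.000, -4.000]] (det J = -23.12212).
Solving J·Δ = −F gives Δ = (-4.917, -5.995, 2.892).
Then the next iterate is (p, q, r)₁ = (-6.417, -4.495, 2.392).

(-6.417, -4.495, 2.392)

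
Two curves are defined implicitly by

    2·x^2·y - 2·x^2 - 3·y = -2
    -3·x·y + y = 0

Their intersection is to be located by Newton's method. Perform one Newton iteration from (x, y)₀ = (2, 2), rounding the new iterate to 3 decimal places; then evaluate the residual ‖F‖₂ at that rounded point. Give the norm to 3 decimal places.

At (2, 2): F = (4.000, -10.000).
Jacobian J = [[4·x·y - 4·x, 2·x^2 - 3], [-3·y, -3·x + 1]].
At the point, J = [[8.000, 5.000], [-6.000, -5.000]] (det J = -10.000).
Solving J·Δ = −F gives Δ = (3.000, -5.600).
Then the next iterate is (x, y)₁ = (5.000, -3.600).
Re-evaluating at (5.000, -3.600): F = (-217.200, 50.400), so ‖F‖₂ = 222.971.

222.971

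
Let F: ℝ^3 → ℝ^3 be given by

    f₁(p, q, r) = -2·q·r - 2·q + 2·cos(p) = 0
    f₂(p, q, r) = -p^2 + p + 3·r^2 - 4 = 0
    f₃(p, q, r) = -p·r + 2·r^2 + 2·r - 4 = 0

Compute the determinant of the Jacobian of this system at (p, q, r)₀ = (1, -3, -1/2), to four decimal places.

2.5000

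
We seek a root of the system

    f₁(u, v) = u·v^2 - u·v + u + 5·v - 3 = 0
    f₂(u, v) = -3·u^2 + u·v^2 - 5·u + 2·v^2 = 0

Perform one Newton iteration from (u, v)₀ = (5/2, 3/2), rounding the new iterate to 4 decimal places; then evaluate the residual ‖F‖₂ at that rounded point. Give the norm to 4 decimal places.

4.7285

At (5/2, 3/2): F = (8.8750, -21.1250).
Jacobian J = [[v^2 - v + 1, 2·u·v - u + 5], [-6·u + v^2 - 5, 2·u·v + 4·v]].
At the point, J = [[1.7500, 10.0000], [-17.7500, 13.5000]] (det J = 201.1250).
Solving J·Δ = −F gives Δ = (-1.6461, -0.5994).
Then the next iterate is (u, v)₁ = (0.8539, 0.9006).
Re-evaluating at (0.8539, 0.9006): F = (2.280459, -4.142193), so ‖F‖₂ = 4.7285.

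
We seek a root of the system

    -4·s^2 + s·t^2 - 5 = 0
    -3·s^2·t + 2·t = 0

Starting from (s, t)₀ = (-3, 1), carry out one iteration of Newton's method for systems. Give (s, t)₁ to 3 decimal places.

At (-3, 1): F = (-44.000, -25.000).
Jacobian J = [[-8·s + t^2, 2·s·t], [-6·s·t, -3·s^2 + 2]].
At the point, J = [[25.000, -6.000], [18.000, -25.000]] (det J = -517.000).
Solving J·Δ = −F gives Δ = (1.838, 0.323).
Then the next iterate is (s, t)₁ = (-1.162, 1.323).

(-1.162, 1.323)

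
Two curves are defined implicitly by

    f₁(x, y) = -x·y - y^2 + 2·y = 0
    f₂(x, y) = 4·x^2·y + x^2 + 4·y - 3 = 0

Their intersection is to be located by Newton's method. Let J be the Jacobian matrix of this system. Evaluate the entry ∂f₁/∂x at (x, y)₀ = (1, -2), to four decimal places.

2.0000

∂f₁/∂x = -y.
At (1, -2) this is 2.0000.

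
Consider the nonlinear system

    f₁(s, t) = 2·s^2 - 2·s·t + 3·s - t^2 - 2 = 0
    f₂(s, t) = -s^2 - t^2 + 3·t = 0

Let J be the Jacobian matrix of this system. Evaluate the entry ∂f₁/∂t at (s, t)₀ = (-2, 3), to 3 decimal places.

∂f₁/∂t = -2·s - 2·t.
At (-2, 3) this is -2.000.

-2.000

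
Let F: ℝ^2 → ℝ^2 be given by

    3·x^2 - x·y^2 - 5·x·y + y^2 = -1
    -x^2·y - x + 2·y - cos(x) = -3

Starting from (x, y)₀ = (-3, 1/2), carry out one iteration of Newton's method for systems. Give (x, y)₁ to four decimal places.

(-0.0726, 1.7759)

At (-3, 1/2): F = (36.5000, 3.489992).
Jacobian J = [[6·x - y^2 - 5·y, -2·x·y - 5·x + 2·y], [-2·x·y + sin(x) - 1, -x^2 + 2]].
At the point, J = [[-20.7500, 19.0000], [1.858880, -7.0000]] (det J = 109.931280).
Solving J·Δ = −F gives Δ = (2.9274, 1.2759).
Then the next iterate is (x, y)₁ = (-0.0726, 1.7759).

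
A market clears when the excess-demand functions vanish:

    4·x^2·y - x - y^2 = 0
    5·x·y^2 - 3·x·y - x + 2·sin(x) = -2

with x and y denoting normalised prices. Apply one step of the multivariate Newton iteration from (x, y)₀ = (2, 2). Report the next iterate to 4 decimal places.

(1.4205, 1.3304)

At (2, 2): F = (26.0000, 29.818595).
Jacobian J = [[8·x·y - 1, 4·x^2 - 2·y], [5·y^2 - 3·y + 2·cos(x) - 1, 10·x·y - 3·x]].
At the point, J = [[31.0000, 12.0000], [12.167706, 34.0000]] (det J = 907.987524).
Solving J·Δ = −F gives Δ = (-0.5795, -0.6696).
Then the next iterate is (x, y)₁ = (1.4205, 1.3304).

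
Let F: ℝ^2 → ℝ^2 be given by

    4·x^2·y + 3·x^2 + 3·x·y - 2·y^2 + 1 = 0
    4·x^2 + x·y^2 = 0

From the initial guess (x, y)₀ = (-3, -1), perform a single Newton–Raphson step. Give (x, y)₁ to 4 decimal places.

(-1.5923, -1.1040)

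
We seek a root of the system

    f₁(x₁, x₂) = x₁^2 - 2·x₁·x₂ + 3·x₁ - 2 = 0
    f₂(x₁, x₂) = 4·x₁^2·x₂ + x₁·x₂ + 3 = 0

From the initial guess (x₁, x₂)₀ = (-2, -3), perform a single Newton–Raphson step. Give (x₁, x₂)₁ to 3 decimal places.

At (-2, -3): F = (-16.000, -39.000).
Jacobian J = [[2·x₁ - 2·x₂ + 3, -2·x₁], [8·x₁·x₂ + x₂, 4·x₁^2 + x₁]].
At the point, J = [[5.000, 4.000], [45.000, 14.000]] (det J = -110.000).
Solving J·Δ = −F gives Δ = (-0.618, 4.773).
Then the next iterate is (x₁, x₂)₁ = (-2.618, 1.773).

(-2.618, 1.773)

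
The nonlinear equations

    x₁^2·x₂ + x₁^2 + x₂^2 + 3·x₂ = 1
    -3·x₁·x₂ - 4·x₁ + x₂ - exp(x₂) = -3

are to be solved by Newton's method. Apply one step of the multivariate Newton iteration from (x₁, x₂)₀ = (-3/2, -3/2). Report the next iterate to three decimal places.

At (-3/2, -3/2): F = (-4.375, 0.52687).
Jacobian J = [[2·x₁·x₂ + 2·x₁, x₁^2 + 2·x₂ + 3], [-3·x₂ - 4, -3·x₁ - exp(x₂) + 1]].
At the point, J = [[1.500, 2.250], [0.500, 5.27687]] (det J = 6.79030).
Solving J·Δ = −F gives Δ = (3.574, -0.439).
Then the next iterate is (x₁, x₂)₁ = (2.074, -1.939).

(2.074, -1.939)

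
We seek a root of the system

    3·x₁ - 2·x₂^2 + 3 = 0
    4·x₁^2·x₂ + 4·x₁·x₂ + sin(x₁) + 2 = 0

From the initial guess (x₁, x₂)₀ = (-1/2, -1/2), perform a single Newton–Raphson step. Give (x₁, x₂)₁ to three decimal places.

At (-1/2, -1/2): F = (1.000, 2.02057).
Jacobian J = [[3, -4·x₂], [8·x₁·x₂ + 4·x₂ + cos(x₁), 4·x₁^2 + 4·x₁]].
At the point, J = [[3.000, 2.000], [0.87758, -1.000]] (det J = -4.75517).
Solving J·Δ = −F gives Δ = (-1.060, 1.090).
Then the next iterate is (x₁, x₂)₁ = (-1.560, 0.590).

(-1.560, 0.590)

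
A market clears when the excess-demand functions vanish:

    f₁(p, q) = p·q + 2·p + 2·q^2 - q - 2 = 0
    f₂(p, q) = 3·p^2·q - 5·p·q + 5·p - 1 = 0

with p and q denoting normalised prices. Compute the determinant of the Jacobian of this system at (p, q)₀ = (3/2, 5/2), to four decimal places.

-160.8750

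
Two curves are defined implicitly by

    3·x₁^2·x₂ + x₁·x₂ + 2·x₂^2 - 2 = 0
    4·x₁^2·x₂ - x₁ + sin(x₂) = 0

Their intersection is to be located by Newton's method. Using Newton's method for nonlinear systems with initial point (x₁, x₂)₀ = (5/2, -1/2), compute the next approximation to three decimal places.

At (5/2, -1/2): F = (-12.125, -15.47943).
Jacobian J = [[6·x₁·x₂ + x₂, 3·x₁^2 + x₁ + 4·x₂], [8·x₁·x₂ - 1, 4·x₁^2 + cos(x₂)]].
At the point, J = [[-8.000, 19.250], [-11.000, 25.87758]] (det J = 4.72934).
Solving J·Δ = −F gives Δ = (3.338, 2.017).
Then the next iterate is (x₁, x₂)₁ = (5.838, 1.517).

(5.838, 1.517)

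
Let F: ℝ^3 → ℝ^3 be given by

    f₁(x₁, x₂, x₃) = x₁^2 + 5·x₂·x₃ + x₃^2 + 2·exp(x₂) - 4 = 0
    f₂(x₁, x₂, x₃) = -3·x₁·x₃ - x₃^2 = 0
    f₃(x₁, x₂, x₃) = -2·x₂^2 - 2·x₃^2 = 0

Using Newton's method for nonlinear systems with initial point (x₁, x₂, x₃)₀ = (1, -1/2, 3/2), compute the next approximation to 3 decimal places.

At (1, -1/2, 3/2): F = (-3.28694, -6.750, -5.000).
Jacobian J = [[2·x₁, 5·x₃ + 2·exp(x₂), 5·x₂ + 2·x₃], [-3·x₃, 0, -3·x₁ - 2·x₃], [0, -4·x₂, -4·x₃]].
At the point, J = [[2.000, 8.71306, 0.500], [-4.500, 0.000, -6.000], [0.000, 2.000, -6.000]] (det J = -215.75266).
Solving J·Δ = −F gives Δ = (-0.638, 0.561, -0.646).
Then the next iterate is (x₁, x₂, x₃)₁ = (0.362, 0.061, 0.854).

(0.362, 0.061, 0.854)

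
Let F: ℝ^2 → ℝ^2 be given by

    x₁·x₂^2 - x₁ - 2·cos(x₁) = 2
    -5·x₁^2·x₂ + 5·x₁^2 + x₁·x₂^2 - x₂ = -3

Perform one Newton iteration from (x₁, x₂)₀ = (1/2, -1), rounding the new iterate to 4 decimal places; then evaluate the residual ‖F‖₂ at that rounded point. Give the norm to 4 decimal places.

At (1/2, -1): F = (-3.755165, 7.0000).
Jacobian J = [[x₂^2 + 2·sin(x₁) - 1, 2·x₁·x₂], [-10·x₁·x₂ + 10·x₁ + x₂^2, -5·x₁^2 + 2·x₁·x₂ - 1]].
At the point, J = [[0.958851, -1.0000], [11.0000, -3.2500]] (det J = 7.883734).
Solving J·Δ = −F gives Δ = (-2.4359, -6.0909).
Then the next iterate is (x₁, x₂)₁ = (-1.9359, -7.0909).
Re-evaluating at (-1.9359, -7.0909): F = (-96.688730, 64.363864), so ‖F‖₂ = 116.1526.

116.1526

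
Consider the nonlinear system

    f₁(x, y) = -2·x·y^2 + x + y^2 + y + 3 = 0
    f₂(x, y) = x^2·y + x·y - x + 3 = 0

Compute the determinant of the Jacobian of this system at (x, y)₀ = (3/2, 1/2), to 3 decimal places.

2.875

J = [[-2·y^2 + 1, -4·x·y + 2·y + 1], [2·x·y + y - 1, x^2 + x]].
At the point, J = [[0.500, -1.000], [1.000, 3.750]].
det J = 2.875.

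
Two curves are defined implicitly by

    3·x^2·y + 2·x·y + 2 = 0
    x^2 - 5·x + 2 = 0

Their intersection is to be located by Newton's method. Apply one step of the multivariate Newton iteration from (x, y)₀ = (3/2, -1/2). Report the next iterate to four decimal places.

At (3/2, -1/2): F = (-2.8750, -3.2500).
Jacobian J = [[6·x·y + 2·y, 3·x^2 + 2·x], [2·x - 5, 0]].
At the point, J = [[-5.5000, 9.7500], [-2.0000, 0.0000]] (det J = 19.5000).
Solving J·Δ = −F gives Δ = (-1.6250, -0.6218).
Then the next iterate is (x, y)₁ = (-0.1250, -1.1218).

(-0.1250, -1.1218)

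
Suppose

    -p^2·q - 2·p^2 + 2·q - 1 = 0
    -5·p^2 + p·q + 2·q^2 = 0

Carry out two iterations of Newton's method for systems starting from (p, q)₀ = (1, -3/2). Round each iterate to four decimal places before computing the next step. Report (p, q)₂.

(-0.7396, 1.3250)

At (1, -3/2): F = (-4.5000, -2.0000).
Jacobian J = [[-2·p·q - 4·p, -p^2 + 2], [-10·p + q, p + 4·q]].
At the point, J = [[-1.0000, 1.0000], [-11.5000, -5.0000]] (det J = 16.5000).
Solving J·Δ = −F gives Δ = (-1.4848, 3.0152).
Then the next iterate is (p, q)₁ = (-0.4848, 1.5152).
Round to (-0.4848, 1.5152) and repeat: F = (1.204219, 2.681938), J = [[3.408338, 1.764969], [6.3632, 5.5760]].
Δ = (-0.2548, -0.1902), so (p, q)₂ = (-0.7396, 1.3250).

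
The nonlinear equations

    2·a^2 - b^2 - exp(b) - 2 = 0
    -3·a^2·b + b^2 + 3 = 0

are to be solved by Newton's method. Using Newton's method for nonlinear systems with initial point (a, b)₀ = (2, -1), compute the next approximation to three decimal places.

(1.309, -0.450)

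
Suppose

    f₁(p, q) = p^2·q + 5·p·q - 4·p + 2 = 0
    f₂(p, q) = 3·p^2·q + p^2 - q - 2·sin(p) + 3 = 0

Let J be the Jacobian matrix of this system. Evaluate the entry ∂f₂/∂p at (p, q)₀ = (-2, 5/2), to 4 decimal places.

∂f₂/∂p = 6·p·q + 2·p - 2·cos(p).
At (-2, 5/2) this is -33.1677.

-33.1677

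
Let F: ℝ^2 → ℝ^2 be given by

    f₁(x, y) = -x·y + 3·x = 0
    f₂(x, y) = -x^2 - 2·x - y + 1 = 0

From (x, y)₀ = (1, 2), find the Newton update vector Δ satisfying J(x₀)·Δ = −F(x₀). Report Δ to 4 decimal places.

(-1.0000, 0.0000)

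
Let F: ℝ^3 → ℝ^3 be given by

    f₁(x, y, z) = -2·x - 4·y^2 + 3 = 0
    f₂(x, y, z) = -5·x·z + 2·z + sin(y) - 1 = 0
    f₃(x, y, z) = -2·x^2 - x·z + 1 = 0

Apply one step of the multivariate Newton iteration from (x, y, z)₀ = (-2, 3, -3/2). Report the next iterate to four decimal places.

(-1.1433, 1.7203, -0.5695)

At (-2, 3, -3/2): F = (-29.0000, -18.858880, -10.0000).
Jacobian J = [[-2, -8·y, 0], [-5·z, cos(y), -5·x + 2], [-4·x - z, 0, -x]].
At the point, J = [[-2.0000, -24.0000, 0.0000], [7.5000, -0.989992, 12.0000], [9.5000, 0.0000, 2.0000]] (det J = -2372.040030).
Solving J·Δ = −F gives Δ = (0.8567, -1.2797, 0.9305).
Then the next iterate is (x, y, z)₁ = (-1.1433, 1.7203, -0.5695).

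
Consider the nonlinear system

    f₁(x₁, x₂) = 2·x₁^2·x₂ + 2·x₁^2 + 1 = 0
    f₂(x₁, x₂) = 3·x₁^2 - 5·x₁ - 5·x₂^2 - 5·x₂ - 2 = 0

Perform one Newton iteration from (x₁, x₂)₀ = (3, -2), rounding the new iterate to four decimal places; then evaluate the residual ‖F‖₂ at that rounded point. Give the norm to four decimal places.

4.3092

At (3, -2): F = (-17.0000, 0.0000).
Jacobian J = [[4·x₁·x₂ + 4·x₁, 2·x₁^2], [6·x₁ - 5, -10·x₂ - 5]].
At the point, J = [[-12.0000, 18.0000], [13.0000, 15.0000]] (det J = -414.0000).
Solving J·Δ = −F gives Δ = (-0.6159, 0.5338).
Then the next iterate is (x₁, x₂)₁ = (2.3841, -1.4662).
Re-evaluating at (2.3841, -1.4662): F = (-4.299699, -0.286414), so ‖F‖₂ = 4.3092.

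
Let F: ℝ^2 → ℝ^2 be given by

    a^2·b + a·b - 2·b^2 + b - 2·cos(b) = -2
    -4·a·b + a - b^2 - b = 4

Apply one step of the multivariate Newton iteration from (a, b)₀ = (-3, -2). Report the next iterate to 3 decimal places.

At (-3, -2): F = (-19.16771, -33.000).
Jacobian J = [[2·a·b + b, a^2 + a - 4·b + 2·sin(b) + 1], [-4·b + 1, -4·a - 2·b - 1]].
At the point, J = [[10.000, 13.18141], [9.000, 15.000]] (det J = 31.36735).
Solving J·Δ = −F gives Δ = (-4.701, 5.021).
Then the next iterate is (a, b)₁ = (-7.701, 3.021).

(-7.701, 3.021)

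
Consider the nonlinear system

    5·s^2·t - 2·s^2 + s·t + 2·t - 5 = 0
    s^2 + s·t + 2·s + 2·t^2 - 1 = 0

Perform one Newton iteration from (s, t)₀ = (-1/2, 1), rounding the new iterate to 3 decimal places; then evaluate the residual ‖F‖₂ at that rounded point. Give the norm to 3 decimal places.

At (-1/2, 1): F = (-2.750, -0.250).
Jacobian J = [[10·s·t - 4·s + t, 5·s^2 + s + 2], [2·s + t + 2, s + 4·t]].
At the point, J = [[-2.000, 2.750], [2.000, 3.500]] (det J = -12.500).
Solving J·Δ = −F gives Δ = (-0.715, 0.480).
Then the next iterate is (s, t)₁ = (-1.215, 1.480).
Re-evaluating at (-1.215, 1.480): F = (4.13342, 0.62882), so ‖F‖₂ = 4.181.

4.181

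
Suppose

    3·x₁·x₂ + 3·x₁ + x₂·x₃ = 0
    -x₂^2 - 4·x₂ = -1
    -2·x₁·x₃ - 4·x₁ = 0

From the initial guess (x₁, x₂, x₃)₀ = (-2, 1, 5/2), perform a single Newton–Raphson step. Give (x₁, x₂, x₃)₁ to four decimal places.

(-0.5859, 0.3333, 1.1818)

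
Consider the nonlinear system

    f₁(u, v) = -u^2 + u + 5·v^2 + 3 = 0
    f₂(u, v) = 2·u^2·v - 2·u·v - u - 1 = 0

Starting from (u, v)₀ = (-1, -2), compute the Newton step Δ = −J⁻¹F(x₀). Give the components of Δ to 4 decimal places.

At (-1, -2): F = (21.0000, -8.0000).
Jacobian J = [[-2·u + 1, 10·v], [4·u·v - 2·v - 1, 2·u^2 - 2·u]].
At the point, J = [[3.0000, -20.0000], [11.0000, 4.0000]] (det J = 232.0000).
Solving J·Δ = −F gives Δ = (0.3276, 1.0991).

(0.3276, 1.0991)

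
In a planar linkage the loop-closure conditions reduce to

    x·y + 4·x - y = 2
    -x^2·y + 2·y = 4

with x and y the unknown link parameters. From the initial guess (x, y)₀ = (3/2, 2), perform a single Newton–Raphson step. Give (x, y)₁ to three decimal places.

(0.833, 0.000)

At (3/2, 2): F = (5.000, -4.500).
Jacobian J = [[y + 4, x - 1], [-2·x·y, -x^2 + 2]].
At the point, J = [[6.000, 0.500], [-6.000, -0.250]] (det J = 1.500).
Solving J·Δ = −F gives Δ = (-0.667, -2.000).
Then the next iterate is (x, y)₁ = (0.833, 0.000).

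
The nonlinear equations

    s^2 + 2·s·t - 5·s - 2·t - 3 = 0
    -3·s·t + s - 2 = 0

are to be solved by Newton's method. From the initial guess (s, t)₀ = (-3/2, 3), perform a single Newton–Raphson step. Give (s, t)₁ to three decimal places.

(-1.237, 1.245)

At (-3/2, 3): F = (-8.250, 10.000).
Jacobian J = [[2·s + 2·t - 5, 2·s - 2], [-3·t + 1, -3·s]].
At the point, J = [[-2.000, -5.000], [-8.000, 4.500]] (det J = -49.000).
Solving J·Δ = −F gives Δ = (0.263, -1.755).
Then the next iterate is (s, t)₁ = (-1.237, 1.245).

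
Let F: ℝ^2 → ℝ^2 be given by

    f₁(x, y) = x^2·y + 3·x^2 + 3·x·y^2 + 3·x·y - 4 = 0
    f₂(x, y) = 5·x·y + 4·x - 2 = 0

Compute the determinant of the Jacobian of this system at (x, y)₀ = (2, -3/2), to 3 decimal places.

54.500

J = [[2·x·y + 6·x + 3·y^2 + 3·y, x^2 + 6·x·y + 3·x], [5·y + 4, 5·x]].
At the point, J = [[8.250, -8.000], [-3.500, 10.000]].
det J = 54.500.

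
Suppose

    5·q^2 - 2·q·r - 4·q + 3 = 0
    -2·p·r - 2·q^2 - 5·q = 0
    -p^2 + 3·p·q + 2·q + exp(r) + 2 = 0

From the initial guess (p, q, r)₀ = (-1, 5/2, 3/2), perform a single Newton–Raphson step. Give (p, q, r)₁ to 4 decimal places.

At (-1, 5/2, 3/2): F = (16.7500, -22.0000, 2.981689).
Jacobian J = [[0, 10·q - 2·r - 4, -2·q], [-2·r, -4·q - 5, -2·p], [-2·p + 3·q, 3·p + 2, exp(r)]].
At the point, J = [[0.0000, 18.0000, -5.0000], [-3.0000, -15.0000, 2.0000], [9.5000, -1.0000, 4.481689]] (det J = -143.488790).
Solving J·Δ = −F gives Δ = (3.1775, -3.1837, -8.1112).
Then the next iterate is (p, q, r)₁ = (2.1775, -0.6837, -6.6112).

(2.1775, -0.6837, -6.6112)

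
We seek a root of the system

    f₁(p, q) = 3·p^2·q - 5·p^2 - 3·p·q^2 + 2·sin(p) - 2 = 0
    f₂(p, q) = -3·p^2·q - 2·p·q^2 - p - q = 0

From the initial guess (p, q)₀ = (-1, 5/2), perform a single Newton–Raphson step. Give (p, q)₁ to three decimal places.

(-0.740, 1.852)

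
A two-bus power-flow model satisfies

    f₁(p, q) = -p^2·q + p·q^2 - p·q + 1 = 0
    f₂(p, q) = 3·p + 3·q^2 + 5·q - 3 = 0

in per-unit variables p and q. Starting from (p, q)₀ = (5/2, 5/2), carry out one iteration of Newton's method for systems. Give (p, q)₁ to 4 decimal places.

At (5/2, 5/2): F = (-5.2500, 35.7500).
Jacobian J = [[-2·p·q + q^2 - q, -p^2 + 2·p·q - p], [3, 6·q + 5]].
At the point, J = [[-8.7500, 3.7500], [3.0000, 20.0000]] (det J = -186.2500).
Solving J·Δ = −F gives Δ = (-1.2836, -1.5950).
Then the next iterate is (p, q)₁ = (1.2164, 0.9050).

(1.2164, 0.9050)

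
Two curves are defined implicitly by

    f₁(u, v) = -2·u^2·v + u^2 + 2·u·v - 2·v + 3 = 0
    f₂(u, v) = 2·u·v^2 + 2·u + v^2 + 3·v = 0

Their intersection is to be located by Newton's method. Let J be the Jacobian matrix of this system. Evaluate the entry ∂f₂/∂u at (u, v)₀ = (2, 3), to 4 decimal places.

∂f₂/∂u = 2·v^2 + 2.
At (2, 3) this is 20.0000.

20.0000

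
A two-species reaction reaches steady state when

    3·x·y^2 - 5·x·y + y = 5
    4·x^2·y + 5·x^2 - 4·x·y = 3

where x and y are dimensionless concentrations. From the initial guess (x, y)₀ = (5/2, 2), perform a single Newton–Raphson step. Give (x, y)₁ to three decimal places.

(1.477, 2.002)

At (5/2, 2): F = (2.000, 58.250).
Jacobian J = [[3·y^2 - 5·y, 6·x·y - 5·x + 1], [8·x·y + 10·x - 4·y, 4·x^2 - 4·x]].
At the point, J = [[2.000, 18.500], [57.000, 15.000]] (det J = -1024.500).
Solving J·Δ = −F gives Δ = (-1.023, 0.002).
Then the next iterate is (x, y)₁ = (1.477, 2.002).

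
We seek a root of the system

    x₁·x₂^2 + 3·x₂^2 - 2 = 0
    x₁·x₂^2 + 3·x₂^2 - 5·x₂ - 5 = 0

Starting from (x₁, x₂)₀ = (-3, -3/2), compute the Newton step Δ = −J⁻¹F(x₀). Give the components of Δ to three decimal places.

At (-3, -3/2): F = (-2.000, 2.500).
Jacobian J = [[x₂^2, 2·x₁·x₂ + 6·x₂], [x₂^2, 2·x₁·x₂ + 6·x₂ - 5]].
At the point, J = [[2.250, 0.000], [2.250, -5.000]] (det J = -11.250).
Solving J·Δ = −F gives Δ = (0.889, 0.900).

(0.889, 0.900)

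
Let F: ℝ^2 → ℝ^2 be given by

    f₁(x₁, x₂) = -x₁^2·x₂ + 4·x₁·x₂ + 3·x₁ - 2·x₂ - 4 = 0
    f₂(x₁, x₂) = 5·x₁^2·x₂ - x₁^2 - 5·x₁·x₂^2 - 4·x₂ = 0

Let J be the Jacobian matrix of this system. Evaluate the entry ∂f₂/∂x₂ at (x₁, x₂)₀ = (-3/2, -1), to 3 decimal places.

-7.750

∂f₂/∂x₂ = 5·x₁^2 - 10·x₁·x₂ - 4.
At (-3/2, -1) this is -7.750.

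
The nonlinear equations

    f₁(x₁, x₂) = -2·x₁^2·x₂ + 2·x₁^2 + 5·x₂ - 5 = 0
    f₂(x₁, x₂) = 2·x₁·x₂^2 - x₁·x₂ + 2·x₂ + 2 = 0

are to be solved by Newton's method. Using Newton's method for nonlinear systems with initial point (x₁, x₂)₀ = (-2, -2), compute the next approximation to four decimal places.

(-1.7467, -1.0267)

At (-2, -2): F = (9.0000, -22.0000).
Jacobian J = [[-4·x₁·x₂ + 4·x₁, -2·x₁^2 + 5], [2·x₂^2 - x₂, 4·x₁·x₂ - x₁ + 2]].
At the point, J = [[-24.0000, -3.0000], [10.0000, 20.0000]] (det J = -450.0000).
Solving J·Δ = −F gives Δ = (0.2533, 0.9733).
Then the next iterate is (x₁, x₂)₁ = (-1.7467, -1.0267).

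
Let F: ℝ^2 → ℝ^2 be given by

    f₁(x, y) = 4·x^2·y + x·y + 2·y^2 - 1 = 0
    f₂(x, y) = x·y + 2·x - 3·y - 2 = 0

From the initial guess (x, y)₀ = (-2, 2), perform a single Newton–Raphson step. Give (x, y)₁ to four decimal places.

At (-2, 2): F = (35.0000, -16.0000).
Jacobian J = [[8·x·y + y, 4·x^2 + x + 4·y], [y + 2, x - 3]].
At the point, J = [[-30.0000, 22.0000], [4.0000, -5.0000]] (det J = 62.0000).
Solving J·Δ = −F gives Δ = (-2.8548, -5.4839).
Then the next iterate is (x, y)₁ = (-4.8548, -3.4839).

(-4.8548, -3.4839)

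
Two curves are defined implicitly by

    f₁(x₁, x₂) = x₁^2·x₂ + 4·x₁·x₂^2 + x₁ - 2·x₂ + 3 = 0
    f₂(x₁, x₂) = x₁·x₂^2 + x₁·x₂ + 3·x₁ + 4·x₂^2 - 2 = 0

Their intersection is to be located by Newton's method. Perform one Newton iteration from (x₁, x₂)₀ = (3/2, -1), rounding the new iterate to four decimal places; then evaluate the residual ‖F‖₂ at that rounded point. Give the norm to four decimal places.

9.2757

At (3/2, -1): F = (10.2500, 6.5000).
Jacobian J = [[2·x₁·x₂ + 4·x₂^2 + 1, x₁^2 + 8·x₁·x₂ - 2], [x₂^2 + x₂ + 3, 2·x₁·x₂ + x₁ + 8·x₂]].
At the point, J = [[2.0000, -11.7500], [3.0000, -9.5000]] (det J = 16.2500).
Solving J·Δ = −F gives Δ = (1.2923, 1.0923).
Then the next iterate is (x₁, x₂)₁ = (2.7923, 0.0923).
Re-evaluating at (2.7923, 0.0923): F = (6.422511, 6.692495), so ‖F‖₂ = 9.2757.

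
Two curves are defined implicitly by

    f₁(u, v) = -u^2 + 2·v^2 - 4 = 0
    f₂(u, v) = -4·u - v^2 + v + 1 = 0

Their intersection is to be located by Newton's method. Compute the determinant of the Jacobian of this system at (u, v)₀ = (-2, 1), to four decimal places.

J = [[-2·u, 4·v], [-4, -2·v + 1]].
At the point, J = [[4.0000, 4.0000], [-4.0000, -1.0000]].
det J = 12.0000.

12.0000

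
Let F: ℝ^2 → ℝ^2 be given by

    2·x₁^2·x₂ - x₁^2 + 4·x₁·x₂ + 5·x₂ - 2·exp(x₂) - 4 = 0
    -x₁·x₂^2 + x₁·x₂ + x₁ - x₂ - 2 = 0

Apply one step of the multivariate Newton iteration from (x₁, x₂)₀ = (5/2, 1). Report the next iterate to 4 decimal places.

At (5/2, 1): F = (11.813436, -0.5000).
Jacobian J = [[4·x₁·x₂ - 2·x₁ + 4·x₂, 2·x₁^2 + 4·x₁ - 2·exp(x₂) + 5], [-x₂^2 + x₂ + 1, -2·x₁·x₂ + x₁ - 1]].
At the point, J = [[9.0000, 22.063436], [1.0000, -3.5000]] (det J = -53.563436).
Solving J·Δ = −F gives Δ = (-0.5660, -0.3046).
Then the next iterate is (x₁, x₂)₁ = (1.9340, 0.6954).

(1.9340, 0.6954)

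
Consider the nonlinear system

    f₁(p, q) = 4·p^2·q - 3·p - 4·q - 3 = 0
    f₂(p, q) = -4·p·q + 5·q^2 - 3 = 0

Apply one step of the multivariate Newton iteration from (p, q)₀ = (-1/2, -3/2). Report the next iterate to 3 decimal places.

At (-1/2, -3/2): F = (3.000, 5.250).
Jacobian J = [[8·p·q - 3, 4·p^2 - 4], [-4·q, -4·p + 10·q]].
At the point, J = [[3.000, -3.000], [6.000, -13.000]] (det J = -21.000).
Solving J·Δ = −F gives Δ = (-1.107, -0.107).
Then the next iterate is (p, q)₁ = (-1.607, -1.607).

(-1.607, -1.607)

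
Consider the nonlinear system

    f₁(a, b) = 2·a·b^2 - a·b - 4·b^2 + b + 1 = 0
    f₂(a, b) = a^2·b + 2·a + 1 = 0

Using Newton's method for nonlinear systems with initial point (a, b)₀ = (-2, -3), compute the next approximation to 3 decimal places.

At (-2, -3): F = (-80.000, -15.000).
Jacobian J = [[2·b^2 - b, 4·a·b - a - 8·b + 1], [2·a·b + 2, a^2]].
At the point, J = [[21.000, 51.000], [14.000, 4.000]] (det J = -630.000).
Solving J·Δ = −F gives Δ = (0.706, 1.278).
Then the next iterate is (a, b)₁ = (-1.294, -1.722).

(-1.294, -1.722)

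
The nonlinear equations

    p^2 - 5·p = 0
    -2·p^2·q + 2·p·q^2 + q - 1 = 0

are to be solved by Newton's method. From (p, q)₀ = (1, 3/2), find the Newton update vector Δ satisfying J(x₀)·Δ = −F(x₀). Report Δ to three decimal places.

At (1, 3/2): F = (-4.000, 2.000).
Jacobian J = [[2·p - 5, 0], [-4·p·q + 2·q^2, -2·p^2 + 4·p·q + 1]].
At the point, J = [[-3.000, 0.000], [-1.500, 5.000]] (det J = -15.000).
Solving J·Δ = −F gives Δ = (-1.333, -0.800).

(-1.333, -0.800)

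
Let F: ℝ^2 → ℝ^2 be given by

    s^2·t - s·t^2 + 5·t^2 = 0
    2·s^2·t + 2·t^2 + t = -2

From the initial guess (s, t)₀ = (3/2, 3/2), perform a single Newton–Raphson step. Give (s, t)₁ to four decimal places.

(0.8397, 0.7342)

At (3/2, 3/2): F = (11.2500, 14.7500).
Jacobian J = [[2·s·t - t^2, s^2 - 2·s·t + 10·t], [4·s·t, 2·s^2 + 4·t + 1]].
At the point, J = [[2.2500, 12.7500], [9.0000, 11.5000]] (det J = -88.8750).
Solving J·Δ = −F gives Δ = (-0.6603, -0.7658).
Then the next iterate is (s, t)₁ = (0.8397, 0.7342).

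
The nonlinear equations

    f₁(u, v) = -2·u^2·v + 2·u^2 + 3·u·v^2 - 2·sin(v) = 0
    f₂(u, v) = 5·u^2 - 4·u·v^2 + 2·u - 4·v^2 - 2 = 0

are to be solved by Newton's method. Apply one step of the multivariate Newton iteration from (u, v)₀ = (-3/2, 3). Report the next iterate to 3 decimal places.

(-1.379, 1.474)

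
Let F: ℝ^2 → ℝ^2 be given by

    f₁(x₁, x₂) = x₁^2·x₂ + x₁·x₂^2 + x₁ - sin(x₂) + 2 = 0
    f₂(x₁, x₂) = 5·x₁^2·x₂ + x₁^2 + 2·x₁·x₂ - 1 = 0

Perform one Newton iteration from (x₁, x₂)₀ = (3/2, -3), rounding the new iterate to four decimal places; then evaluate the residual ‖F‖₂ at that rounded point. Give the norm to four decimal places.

11.7181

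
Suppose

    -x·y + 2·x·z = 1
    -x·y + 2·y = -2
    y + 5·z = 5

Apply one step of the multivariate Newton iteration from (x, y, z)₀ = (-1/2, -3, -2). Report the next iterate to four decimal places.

(-1.8913, 0.8696, 0.8261)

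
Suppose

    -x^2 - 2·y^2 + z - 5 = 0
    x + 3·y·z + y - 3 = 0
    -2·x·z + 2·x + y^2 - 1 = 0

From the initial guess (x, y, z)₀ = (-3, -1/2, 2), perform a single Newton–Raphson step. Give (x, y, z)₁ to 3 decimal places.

(-1.259, 0.584, 1.886)

At (-3, -1/2, 2): F = (-12.500, -9.500, 5.250).
Jacobian J = [[-2·x, -4·y, 1], [1, 3·z + 1, 3·y], [-2·z + 2, 2·y, -2·x]].
At the point, J = [[6.000, 2.000, 1.000], [1.000, 7.000, -1.500], [-2.000, -1.000, 6.000]] (det J = 250.000).
Solving J·Δ = −F gives Δ = (1.741, 1.084, -0.114).
Then the next iterate is (x, y, z)₁ = (-1.259, 0.584, 1.886).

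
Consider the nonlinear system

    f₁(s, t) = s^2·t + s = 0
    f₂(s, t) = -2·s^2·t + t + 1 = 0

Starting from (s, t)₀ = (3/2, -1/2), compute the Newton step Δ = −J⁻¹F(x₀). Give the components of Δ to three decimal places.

(-1.500, -0.500)

At (3/2, -1/2): F = (0.375, 2.750).
Jacobian J = [[2·s·t + 1, s^2], [-4·s·t, -2·s^2 + 1]].
At the point, J = [[-0.500, 2.250], [3.000, -3.500]] (det J = -5.000).
Solving J·Δ = −F gives Δ = (-1.500, -0.500).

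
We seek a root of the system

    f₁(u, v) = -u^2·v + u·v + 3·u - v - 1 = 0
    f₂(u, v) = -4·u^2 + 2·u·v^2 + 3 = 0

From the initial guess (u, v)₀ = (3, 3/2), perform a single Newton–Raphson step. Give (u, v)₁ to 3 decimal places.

(2.166, 1.679)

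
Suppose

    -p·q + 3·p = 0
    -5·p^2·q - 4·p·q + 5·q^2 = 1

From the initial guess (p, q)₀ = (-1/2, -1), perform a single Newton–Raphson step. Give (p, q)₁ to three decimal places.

(-0.038, -0.699)

At (-1/2, -1): F = (-2.000, 3.250).
Jacobian J = [[-q + 3, -p], [-10·p·q - 4·q, -5·p^2 - 4·p + 10·q]].
At the point, J = [[4.000, 0.500], [-1.000, -9.250]] (det J = -36.500).
Solving J·Δ = −F gives Δ = (0.462, 0.301).
Then the next iterate is (p, q)₁ = (-0.038, -0.699).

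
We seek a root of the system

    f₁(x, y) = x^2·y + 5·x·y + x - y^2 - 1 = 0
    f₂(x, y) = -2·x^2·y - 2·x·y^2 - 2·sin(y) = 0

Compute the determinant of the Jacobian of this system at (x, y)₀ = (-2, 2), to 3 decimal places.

J = [[2·x·y + 5·y + 1, x^2 + 5·x - 2·y], [-4·x·y - 2·y^2, -2·x^2 - 4·x·y - 2·cos(y)]].
At the point, J = [[3.000, -10.000], [8.000, 8.83229]].
det J = 106.497.

106.497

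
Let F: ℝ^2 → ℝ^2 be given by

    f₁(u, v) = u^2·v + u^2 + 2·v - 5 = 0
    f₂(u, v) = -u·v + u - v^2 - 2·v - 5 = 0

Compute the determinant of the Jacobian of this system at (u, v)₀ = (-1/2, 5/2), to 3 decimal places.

26.125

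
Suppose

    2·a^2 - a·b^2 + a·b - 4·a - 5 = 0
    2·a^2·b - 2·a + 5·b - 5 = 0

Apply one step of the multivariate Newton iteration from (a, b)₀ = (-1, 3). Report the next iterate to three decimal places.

At (-1, 3): F = (7.000, 18.000).
Jacobian J = [[4·a - b^2 + b - 4, -2·a·b + a], [4·a·b - 2, 2·a^2 + 5]].
At the point, J = [[-14.000, 5.000], [-14.000, 7.000]] (det J = -28.000).
Solving J·Δ = −F gives Δ = (-1.464, -5.500).
Then the next iterate is (a, b)₁ = (-2.464, -2.500).

(-2.464, -2.500)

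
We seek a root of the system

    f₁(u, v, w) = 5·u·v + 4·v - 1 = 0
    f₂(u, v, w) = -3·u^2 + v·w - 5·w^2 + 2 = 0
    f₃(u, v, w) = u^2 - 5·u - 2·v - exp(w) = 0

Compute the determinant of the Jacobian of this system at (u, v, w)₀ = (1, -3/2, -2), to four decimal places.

-786.3381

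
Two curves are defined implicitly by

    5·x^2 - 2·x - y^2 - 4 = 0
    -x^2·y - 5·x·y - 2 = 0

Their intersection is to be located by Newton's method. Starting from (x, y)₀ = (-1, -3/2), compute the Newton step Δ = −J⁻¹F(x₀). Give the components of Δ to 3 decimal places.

At (-1, -3/2): F = (0.750, -8.000).
Jacobian J = [[10·x - 2, -2·y], [-2·x·y - 5·y, -x^2 - 5·x]].
At the point, J = [[-12.000, 3.000], [4.500, 4.000]] (det J = -61.500).
Solving J·Δ = −F gives Δ = (0.439, 1.506).

(0.439, 1.506)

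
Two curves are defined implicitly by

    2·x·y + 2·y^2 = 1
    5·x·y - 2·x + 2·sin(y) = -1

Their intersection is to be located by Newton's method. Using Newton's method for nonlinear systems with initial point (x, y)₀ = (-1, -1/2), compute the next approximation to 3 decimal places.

(0.121, -0.655)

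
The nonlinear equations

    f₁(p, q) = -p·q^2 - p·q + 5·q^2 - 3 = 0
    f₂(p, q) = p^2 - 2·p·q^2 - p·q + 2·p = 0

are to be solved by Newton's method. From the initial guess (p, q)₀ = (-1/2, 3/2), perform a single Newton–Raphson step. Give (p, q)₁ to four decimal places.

(-0.4609, 0.9130)

At (-1/2, 3/2): F = (10.1250, 2.2500).
Jacobian J = [[-q^2 - q, -2·p·q - p + 10·q], [2·p - 2·q^2 - q + 2, -4·p·q - p]].
At the point, J = [[-3.7500, 17.0000], [-5.0000, 3.5000]] (det J = 71.8750).
Solving J·Δ = −F gives Δ = (0.0391, -0.5870).
Then the next iterate is (p, q)₁ = (-0.4609, 0.9130).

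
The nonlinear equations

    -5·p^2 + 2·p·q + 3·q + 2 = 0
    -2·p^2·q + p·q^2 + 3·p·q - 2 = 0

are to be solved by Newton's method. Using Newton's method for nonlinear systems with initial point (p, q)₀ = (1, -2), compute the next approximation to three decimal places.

At (1, -2): F = (-13.000, 0.000).
Jacobian J = [[-10·p + 2·q, 2·p + 3], [-4·p·q + q^2 + 3·q, -2·p^2 + 2·p·q + 3·p]].
At the point, J = [[-14.000, 5.000], [6.000, -3.000]] (det J = 12.000).
Solving J·Δ = −F gives Δ = (-3.250, -6.500).
Then the next iterate is (p, q)₁ = (-2.250, -8.500).

(-2.250, -8.500)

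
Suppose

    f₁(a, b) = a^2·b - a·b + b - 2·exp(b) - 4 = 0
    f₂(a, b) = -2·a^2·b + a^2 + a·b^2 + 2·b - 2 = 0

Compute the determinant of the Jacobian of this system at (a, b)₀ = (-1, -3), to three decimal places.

68.502

J = [[2·a·b - b, a^2 - a - 2·exp(b) + 1], [-4·a·b + 2·a + b^2, -2·a^2 + 2·a·b + 2]].
At the point, J = [[9.000, 2.90043], [-5.000, 6.000]].
det J = 68.502.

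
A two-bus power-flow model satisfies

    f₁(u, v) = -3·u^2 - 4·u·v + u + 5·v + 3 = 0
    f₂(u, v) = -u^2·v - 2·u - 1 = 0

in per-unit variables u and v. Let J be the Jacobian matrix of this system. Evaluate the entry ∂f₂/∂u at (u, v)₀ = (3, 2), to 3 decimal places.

-14.000

∂f₂/∂u = -2·u·v - 2.
At (3, 2) this is -14.000.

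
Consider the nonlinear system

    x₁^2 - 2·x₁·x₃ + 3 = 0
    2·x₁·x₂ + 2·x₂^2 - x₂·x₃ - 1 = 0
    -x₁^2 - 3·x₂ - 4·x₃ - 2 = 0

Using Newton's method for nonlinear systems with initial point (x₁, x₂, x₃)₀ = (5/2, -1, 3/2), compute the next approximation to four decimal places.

At (5/2, -1, 3/2): F = (1.7500, -2.5000, -11.2500).
Jacobian J = [[2·x₁ - 2·x₃, 0, -2·x₁], [2·x₂, 2·x₁ + 4·x₂ - x₃, -x₂], [-2·x₁, -3, -4]].
At the point, J = [[2.0000, 0.0000, -5.0000], [-2.0000, -0.5000, 1.0000], [-5.0000, -3.0000, -4.0000]] (det J = -7.5000).
Solving J·Δ = −F gives Δ = (-0.0833, -4.0333, 0.3167).
Then the next iterate is (x₁, x₂, x₃)₁ = (2.4167, -5.0333, 1.8167).

(2.4167, -5.0333, 1.8167)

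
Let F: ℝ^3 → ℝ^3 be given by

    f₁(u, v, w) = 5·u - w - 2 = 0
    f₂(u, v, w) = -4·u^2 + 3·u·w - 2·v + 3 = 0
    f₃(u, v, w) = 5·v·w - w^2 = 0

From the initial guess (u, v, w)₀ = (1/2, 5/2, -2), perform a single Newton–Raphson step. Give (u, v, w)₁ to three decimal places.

(0.253, 1.684, -0.737)

At (1/2, 5/2, -2): F = (2.500, -6.000, -29.000).
Jacobian J = [[5, 0, -1], [-8·u + 3·w, -2, 3·u], [0, 5·w, 5·v - 2·w]].
At the point, J = [[5.000, 0.000, -1.000], [-10.000, -2.000, 1.500], [0.000, -10.000, 16.500]] (det J = -190.000).
Solving J·Δ = −F gives Δ = (-0.247, -0.816, 1.263).
Then the next iterate is (u, v, w)₁ = (0.253, 1.684, -0.737).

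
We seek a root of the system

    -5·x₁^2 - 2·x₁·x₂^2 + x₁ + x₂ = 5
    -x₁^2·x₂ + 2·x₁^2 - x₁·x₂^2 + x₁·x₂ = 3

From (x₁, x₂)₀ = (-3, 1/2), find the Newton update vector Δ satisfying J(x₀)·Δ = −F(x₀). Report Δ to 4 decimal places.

(1.8324, -0.6981)

At (-3, 1/2): F = (-51.0000, 9.7500).
Jacobian J = [[-10·x₁ - 2·x₂^2 + 1, -4·x₁·x₂ + 1], [-2·x₁·x₂ + 4·x₁ - x₂^2 + x₂, -x₁^2 - 2·x₁·x₂ + x₁]].
At the point, J = [[30.5000, 7.0000], [-8.7500, -9.0000]] (det J = -213.2500).
Solving J·Δ = −F gives Δ = (1.8324, -0.6981).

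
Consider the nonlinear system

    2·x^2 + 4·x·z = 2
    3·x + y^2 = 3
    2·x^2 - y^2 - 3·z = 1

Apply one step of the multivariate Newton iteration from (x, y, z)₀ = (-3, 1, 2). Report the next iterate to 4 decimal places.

At (-3, 1, 2): F = (-8.0000, -11.0000, 10.0000).
Jacobian J = [[4·x + 4·z, 0, 4·x], [3, 2·y, 0], [4·x, -2·y, -3]].
At the point, J = [[-4.0000, 0.0000, -12.0000], [3.0000, 2.0000, 0.0000], [-12.0000, -2.0000, -3.0000]] (det J = -192.0000).
Solving J·Δ = −F gives Δ = (0.1250, 5.3125, -0.7083).
Then the next iterate is (x, y, z)₁ = (-2.8750, 6.3125, 1.2917).

(-2.8750, 6.3125, 1.2917)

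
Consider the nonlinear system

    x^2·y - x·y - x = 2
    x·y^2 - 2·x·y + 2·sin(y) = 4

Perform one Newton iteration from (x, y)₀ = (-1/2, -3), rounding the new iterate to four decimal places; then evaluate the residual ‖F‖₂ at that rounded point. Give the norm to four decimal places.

20.8990

At (-1/2, -3): F = (-3.7500, -11.782240).
Jacobian J = [[2·x·y - y - 1, x^2 - x], [y^2 - 2·y, 2·x·y - 2·x + 2·cos(y)]].
At the point, J = [[5.0000, 0.7500], [15.0000, 2.020015]] (det J = -1.149925).
Solving J·Δ = −F gives Δ = (1.0971, -2.3142).
Then the next iterate is (x, y)₁ = (0.5971, -5.3142).
Re-evaluating at (0.5971, -5.3142): F = (-1.318654, 20.857376), so ‖F‖₂ = 20.8990.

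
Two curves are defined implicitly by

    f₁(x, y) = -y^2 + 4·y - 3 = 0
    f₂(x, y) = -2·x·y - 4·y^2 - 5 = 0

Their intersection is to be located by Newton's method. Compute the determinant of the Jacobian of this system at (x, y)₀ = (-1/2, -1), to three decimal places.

-12.000

J = [[0, -2·y + 4], [-2·y, -2·x - 8·y]].
At the point, J = [[0.000, 6.000], [2.000, 9.000]].
det J = -12.000.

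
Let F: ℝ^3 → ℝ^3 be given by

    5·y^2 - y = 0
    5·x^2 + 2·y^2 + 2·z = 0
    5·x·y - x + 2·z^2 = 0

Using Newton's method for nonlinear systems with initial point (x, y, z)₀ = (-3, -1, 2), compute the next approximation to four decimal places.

At (-3, -1, 2): F = (6.0000, 51.0000, 26.0000).
Jacobian J = [[0, 10·y - 1, 0], [10·x, 4·y, 2], [5·y - 1, 5·x, 4·z]].
At the point, J = [[0.0000, -11.0000, 0.0000], [-30.0000, -4.0000, 2.0000], [-6.0000, -15.0000, 8.0000]] (det J = -2508.0000).
Solving J·Δ = −F gives Δ = (1.5566, 0.5455, -1.0598).
Then the next iterate is (x, y, z)₁ = (-1.4434, -0.4545, 0.9402).

(-1.4434, -0.4545, 0.9402)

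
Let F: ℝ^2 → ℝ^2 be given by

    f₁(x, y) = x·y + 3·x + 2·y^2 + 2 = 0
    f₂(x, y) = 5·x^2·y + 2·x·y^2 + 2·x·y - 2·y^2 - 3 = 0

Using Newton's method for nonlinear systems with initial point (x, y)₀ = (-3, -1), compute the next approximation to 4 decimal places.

(-1.5625, -0.8750)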